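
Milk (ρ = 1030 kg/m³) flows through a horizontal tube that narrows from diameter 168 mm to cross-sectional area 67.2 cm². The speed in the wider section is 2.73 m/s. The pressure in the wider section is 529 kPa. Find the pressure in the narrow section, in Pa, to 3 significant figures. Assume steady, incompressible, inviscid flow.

Mass conservation (A₁v₁ = A₂v₂) gives v₂ = 2.73 × 222/67.2 = 9.01 m/s.
The pipe is horizontal, so Bernoulli reduces to P₁ + ½ρv₁² = P₂ + ½ρv₂².
P₂ = P₁ − ½ρ(v₂² − v₁²) = 529000 − ½·1030·(9.01² − 2.73²) = 529000 − 37900 = 491000 Pa.

P₂ = 491000 Pa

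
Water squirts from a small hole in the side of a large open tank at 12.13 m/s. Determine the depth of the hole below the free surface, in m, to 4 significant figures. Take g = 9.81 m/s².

7.499 m

Torricelli: v = √(2gh), so h = v²/(2g).
h = 12.13²/(2·9.81) = 147.1/19.62 = 7.499 m.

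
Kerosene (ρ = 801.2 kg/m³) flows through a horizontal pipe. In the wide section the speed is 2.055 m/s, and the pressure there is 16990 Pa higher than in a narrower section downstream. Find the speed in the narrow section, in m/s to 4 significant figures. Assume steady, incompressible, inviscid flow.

With h₁ = h₂, rearranging Bernoulli gives v₂ = √(v₁² + 2ΔP/ρ).
v₂ = √(2.055² + 2·16990/801.2) = √(4.223 + 42.41) = 6.829 m/s.

v₂ = 6.829 m/s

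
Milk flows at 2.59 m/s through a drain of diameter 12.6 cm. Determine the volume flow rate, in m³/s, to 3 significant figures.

0.0323 m³/s

Q = A·v = 0.0125 m² × 2.59 m/s = 0.0323 m³/s.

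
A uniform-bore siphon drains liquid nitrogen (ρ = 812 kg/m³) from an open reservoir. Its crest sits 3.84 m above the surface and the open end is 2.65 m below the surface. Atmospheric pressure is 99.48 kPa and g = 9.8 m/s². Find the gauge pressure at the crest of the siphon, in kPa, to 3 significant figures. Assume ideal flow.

From the surface to the outlet (both open to atmosphere, surface at rest): v = √(2g·h_out) = √(2·9.8·2.65) = 7.21 m/s.
Continuity keeps v the same throughout the tube; from surface to crest, P_atm + 0 = P_top + ½ρv² + ρg·h_top.
P_top = 99480 − ½·812·7.21² − 812·9.8·3.84 = 47800 Pa. So P_gauge = P_top − P_atm = -51600 Pa.

P_gauge ≈ -51.6 kPa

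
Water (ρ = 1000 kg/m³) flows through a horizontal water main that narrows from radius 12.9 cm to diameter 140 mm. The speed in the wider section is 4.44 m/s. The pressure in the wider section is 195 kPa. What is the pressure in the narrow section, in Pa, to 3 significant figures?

P₂ ≈ 91200 Pa

By continuity, v₂ = v₁·A₁/A₂ = 4.44·(523/154) = 15.1 m/s.
The pipe is horizontal, so Bernoulli reduces to P₁ + ½ρv₁² = P₂ + ½ρv₂².
P₂ = P₁ − ½ρ(v₂² − v₁²) = 195000 − ½·1000·(15.1² − 4.44²) = 195000 − 104000 = 91200 Pa.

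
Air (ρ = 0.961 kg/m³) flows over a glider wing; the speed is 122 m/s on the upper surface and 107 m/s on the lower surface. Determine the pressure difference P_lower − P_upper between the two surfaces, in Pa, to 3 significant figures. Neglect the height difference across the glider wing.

The pressure is lower where the speed is higher: ΔP = ½ρ(v_up² − v_low²).
ΔP = ½·0.961·(122² − 107²) = 1650 Pa.

1650 Pa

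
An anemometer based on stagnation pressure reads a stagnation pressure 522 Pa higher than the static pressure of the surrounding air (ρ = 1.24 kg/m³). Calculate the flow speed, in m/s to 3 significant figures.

29.0 m/s

Bernoulli between the free stream and the stagnation point: ½ρv² = P_stag − P_static.
v = √(2ΔP/ρ) = √(2·522/1.24) = 29.0 m/s.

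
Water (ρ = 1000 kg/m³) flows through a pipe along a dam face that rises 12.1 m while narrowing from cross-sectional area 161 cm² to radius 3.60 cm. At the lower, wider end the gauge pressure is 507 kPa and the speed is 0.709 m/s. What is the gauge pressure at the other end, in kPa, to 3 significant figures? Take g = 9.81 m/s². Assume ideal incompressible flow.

Continuity gives A₁v₁ = A₂v₂, so v₂ = (161 cm²)/(40.7 cm²) × 0.709 m/s = 2.80 m/s.
Bernoulli: P₁ + ½ρv₁² + ρg h₁ = P₂ + ½ρv₂² + ρg h₂, so P₂ = P₁ + ½ρ(v₁² − v₂²) − ρg(h₂ − h₁).
P₂ = 507000 + ½·1000·(0.709² − 2.80²) − 1000·9.81·(+12.1) = 507000 + (-3680) − (119000) = 385000 Pa.

P₂ ≈ 385 kPa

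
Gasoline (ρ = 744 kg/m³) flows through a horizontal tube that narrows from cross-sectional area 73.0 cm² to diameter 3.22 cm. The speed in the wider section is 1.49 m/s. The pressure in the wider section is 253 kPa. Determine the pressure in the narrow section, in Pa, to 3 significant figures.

187000 Pa

Continuity gives A₁v₁ = A₂v₂, so v₂ = (73.0 cm²)/(8.14 cm²) × 1.49 m/s = 13.4 m/s.
Bernoulli (h₁ = h₂): P₁ − P₂ = ½ρ(v₂² − v₁²).
P₂ = P₁ − ½ρ(v₂² − v₁²) = 253000 − ½·744·(13.4² − 1.49²) = 253000 − 65500 = 187000 Pa.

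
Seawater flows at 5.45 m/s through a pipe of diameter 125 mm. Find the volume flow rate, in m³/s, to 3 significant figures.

Q = 0.0669 m³/s

Q = A·v = 0.0123 m² × 5.45 m/s = 0.0669 m³/s.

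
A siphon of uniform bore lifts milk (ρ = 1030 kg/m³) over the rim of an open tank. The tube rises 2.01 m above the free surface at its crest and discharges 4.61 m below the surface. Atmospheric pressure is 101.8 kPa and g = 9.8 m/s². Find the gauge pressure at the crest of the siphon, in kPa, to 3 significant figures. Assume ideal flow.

From the surface to the outlet (both open to atmosphere, surface at rest): v = √(2g·h_out) = √(2·9.8·4.61) = 9.51 m/s.
Continuity keeps v the same throughout the tube; from surface to crest, P_atm + 0 = P_top + ½ρv² + ρg·h_top.
P_top = 101800 − ½·1030·9.51² − 1030·9.8·2.01 = 35000 Pa. So P_gauge = P_top − P_atm = -66800 Pa.

P_gauge ≈ -66.8 kPa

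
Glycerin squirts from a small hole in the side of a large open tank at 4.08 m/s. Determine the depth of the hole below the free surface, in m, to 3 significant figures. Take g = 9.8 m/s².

h ≈ 0.849 m

Inverting v = √(2gh) gives h = v² / 2g.
h = 4.08²/(2·9.8) = 16.6/19.60 = 0.849 m.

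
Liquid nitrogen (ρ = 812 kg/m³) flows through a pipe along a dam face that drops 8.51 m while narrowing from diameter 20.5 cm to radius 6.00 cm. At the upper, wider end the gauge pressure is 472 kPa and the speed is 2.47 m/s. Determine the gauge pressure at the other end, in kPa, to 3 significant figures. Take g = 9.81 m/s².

P₂ = 521 kPa

By continuity, v₂ = v₁·A₁/A₂ = 2.47·(330/113) = 7.21 m/s.
Bernoulli: P₁ + ½ρv₁² + ρg h₁ = P₂ + ½ρv₂² + ρg h₂, so P₂ = P₁ + ½ρ(v₁² − v₂²) − ρg(h₂ − h₁).
P₂ = 472000 + ½·812·(2.47² − 7.21²) − 812·9.81·(−8.51) = 472000 + (-18600) − (-67800) = 521000 Pa.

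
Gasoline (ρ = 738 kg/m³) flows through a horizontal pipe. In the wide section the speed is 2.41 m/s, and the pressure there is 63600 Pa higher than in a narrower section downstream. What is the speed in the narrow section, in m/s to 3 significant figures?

v₂ = 13.3 m/s

With h₁ = h₂, rearranging Bernoulli gives v₂ = √(v₁² + 2ΔP/ρ).
v₂ = √(2.41² + 2·63600/738) = √(5.81 + 172) = 13.3 m/s.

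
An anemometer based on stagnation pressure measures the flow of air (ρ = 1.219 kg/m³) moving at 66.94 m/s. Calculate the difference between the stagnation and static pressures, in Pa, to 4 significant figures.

ΔP ≈ 2731 Pa

Bernoulli between the free stream and the stagnation point: ½ρv² = P_stag − P_static.
ΔP = ½·1.219·66.94² = 2731 Pa.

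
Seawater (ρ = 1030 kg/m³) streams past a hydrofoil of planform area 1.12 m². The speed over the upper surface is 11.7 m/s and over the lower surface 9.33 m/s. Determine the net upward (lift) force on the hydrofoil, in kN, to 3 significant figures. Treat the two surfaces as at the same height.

F ≈ 28.7 kN

From P + ½ρv² = const at equal height, P_low − P_up = ½ρ(v_up² − v_low²).
ΔP = ½·1030·(11.7² − 9.33²) = 25700 Pa.
Lift = ΔP · A = 25700 × 1.12 = 28700 N.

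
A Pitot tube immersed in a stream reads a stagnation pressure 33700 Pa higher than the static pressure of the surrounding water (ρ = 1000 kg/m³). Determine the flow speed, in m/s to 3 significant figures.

v ≈ 8.21 m/s

At the stagnation point the flow is brought to rest, so Bernoulli gives P_stag − P_static = ½ρv².
v = √(2ΔP/ρ) = √(2·33700/1000) = 8.21 m/s.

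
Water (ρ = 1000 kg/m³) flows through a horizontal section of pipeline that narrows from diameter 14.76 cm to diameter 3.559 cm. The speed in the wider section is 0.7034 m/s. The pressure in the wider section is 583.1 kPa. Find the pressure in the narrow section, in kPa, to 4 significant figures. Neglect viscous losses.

Mass conservation (A₁v₁ = A₂v₂) gives v₂ = 0.7034 × 171.1/9.948 = 12.10 m/s.
Bernoulli (h₁ = h₂): P₁ − P₂ = ½ρ(v₂² − v₁²).
P₂ = P₁ − ½ρ(v₂² − v₁²) = 583100 − ½·1000·(12.10² − 0.7034²) = 583100 − 72940 = 510200 Pa.

P₂ ≈ 510.2 kPa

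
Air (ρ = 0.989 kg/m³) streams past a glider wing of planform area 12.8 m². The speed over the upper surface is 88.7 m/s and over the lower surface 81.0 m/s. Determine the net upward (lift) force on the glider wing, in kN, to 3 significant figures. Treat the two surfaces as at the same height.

F ≈ 8.27 kN

The faster flow above has the lower pressure; Bernoulli (same height) gives ΔP = ½ρ(v_up² − v_low²).
ΔP = ½·0.989·(88.7² − 81.0²) = 646 Pa.
Lift = ΔP · A = 646 × 12.8 = 8270 N.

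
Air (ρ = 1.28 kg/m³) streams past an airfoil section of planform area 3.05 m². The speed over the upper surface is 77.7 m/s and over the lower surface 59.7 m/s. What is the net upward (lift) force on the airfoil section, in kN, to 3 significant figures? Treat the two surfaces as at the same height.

From P + ½ρv² = const at equal height, P_low − P_up = ½ρ(v_up² − v_low²).
ΔP = ½·1.28·(77.7² − 59.7²) = 1580 Pa.
Lift = ΔP · A = 1580 × 3.05 = 4830 N.

F = 4.83 kN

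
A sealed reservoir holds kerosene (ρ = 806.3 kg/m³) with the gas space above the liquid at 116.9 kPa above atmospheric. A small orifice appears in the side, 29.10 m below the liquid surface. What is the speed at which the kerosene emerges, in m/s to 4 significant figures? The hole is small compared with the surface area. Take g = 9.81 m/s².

v ≈ 29.34 m/s

Take point 1 at the surface (v₁ ≈ 0) and point 2 at the hole (at atmospheric pressure). Bernoulli: P₁ + ρg h = P_atm + ½ρv₂².
With P₁ − P_atm = 116900 Pa, v₂ = √(2gh + 2ΔP/ρ) = √(2·9.81·29.10 + 2·116900/806.3) = 29.34 m/s.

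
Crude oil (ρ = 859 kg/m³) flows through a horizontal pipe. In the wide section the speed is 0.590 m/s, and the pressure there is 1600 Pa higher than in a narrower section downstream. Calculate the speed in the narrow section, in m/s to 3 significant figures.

With h₁ = h₂, rearranging Bernoulli gives v₂ = √(v₁² + 2ΔP/ρ).
v₂ = √(0.590² + 2·1600/859) = √(0.348 + 3.73) = 2.02 m/s.

v₂ ≈ 2.02 m/s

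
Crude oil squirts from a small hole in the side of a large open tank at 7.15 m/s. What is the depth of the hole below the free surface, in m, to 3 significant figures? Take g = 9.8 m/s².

For a small hole in a large open tank, ½v² = gh, giving h = v²/(2g).
h = 7.15²/(2·9.8) = 51.1/19.60 = 2.61 m.

h ≈ 2.61 m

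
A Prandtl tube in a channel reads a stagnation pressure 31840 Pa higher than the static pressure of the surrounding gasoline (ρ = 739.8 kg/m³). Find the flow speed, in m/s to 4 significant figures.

The dynamic pressure equals the rise in static pressure at the stagnation point: ΔP = ½ρv².
v = √(2ΔP/ρ) = √(2·31840/739.8) = 9.278 m/s.

v ≈ 9.278 m/s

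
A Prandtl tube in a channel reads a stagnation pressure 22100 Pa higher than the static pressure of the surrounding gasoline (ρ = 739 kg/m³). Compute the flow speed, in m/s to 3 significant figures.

The dynamic pressure equals the rise in static pressure at the stagnation point: ΔP = ½ρv².
v = √(2ΔP/ρ) = √(2·22100/739) = 7.73 m/s.

v ≈ 7.73 m/s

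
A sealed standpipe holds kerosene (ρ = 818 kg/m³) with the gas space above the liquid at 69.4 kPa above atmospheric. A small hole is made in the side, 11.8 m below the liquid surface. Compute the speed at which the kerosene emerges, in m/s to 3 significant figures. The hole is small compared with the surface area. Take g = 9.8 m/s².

v ≈ 20.0 m/s

Take point 1 at the surface (v₁ ≈ 0) and point 2 at the hole (at atmospheric pressure). Bernoulli: P₁ + ρg h = P_atm + ½ρv₂².
With P₁ − P_atm = 69400 Pa, v₂ = √(2gh + 2ΔP/ρ) = √(2·9.8·11.8 + 2·69400/818) = 20.0 m/s.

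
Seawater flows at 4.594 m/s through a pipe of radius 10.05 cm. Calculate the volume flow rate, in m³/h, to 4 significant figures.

Q = A·v = 0.03173 m² × 4.594 m/s = 0.1458 m³/s.
Converting: 0.1458 m³/s × 3600 = 524.8 m³/h.

Q ≈ 524.8 m³/h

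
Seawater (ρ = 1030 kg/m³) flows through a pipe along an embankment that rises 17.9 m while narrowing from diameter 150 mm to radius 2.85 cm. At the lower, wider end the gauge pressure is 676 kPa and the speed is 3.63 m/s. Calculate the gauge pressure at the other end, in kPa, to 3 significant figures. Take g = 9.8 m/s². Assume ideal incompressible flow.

By continuity, v₂ = v₁·A₁/A₂ = 3.63·(177/25.5) = 25.1 m/s.
Applying Bernoulli between the two ends and solving for P₂: P₂ = P₁ + ½ρ(v₁² − v₂²) − ρgΔh.
P₂ = 676000 + ½·1030·(3.63² − 25.1²) − 1030·9.8·(+17.9) = 676000 + (-319000) − (181000) = 177000 Pa.

177 kPa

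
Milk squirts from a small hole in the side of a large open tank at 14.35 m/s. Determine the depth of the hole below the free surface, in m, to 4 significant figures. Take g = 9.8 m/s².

h ≈ 10.51 m

Inverting v = √(2gh) gives h = v² / 2g.
h = 14.35²/(2·9.8) = 205.9/19.60 = 10.51 m.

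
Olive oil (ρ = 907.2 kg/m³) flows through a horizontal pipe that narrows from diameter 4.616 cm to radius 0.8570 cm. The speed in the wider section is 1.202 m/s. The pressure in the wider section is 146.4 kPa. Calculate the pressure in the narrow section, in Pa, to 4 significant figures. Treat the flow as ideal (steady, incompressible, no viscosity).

P₂ = 112600 Pa

Continuity gives A₁v₁ = A₂v₂, so v₂ = (16.73 cm²)/(2.307 cm²) × 1.202 m/s = 8.718 m/s.
With no height change, Bernoulli's equation is P₁ + ½ρv₁² = P₂ + ½ρv₂².
P₂ = P₁ − ½ρ(v₂² − v₁²) = 146400 − ½·907.2·(8.718² − 1.202²) = 146400 − 33820 = 112600 Pa.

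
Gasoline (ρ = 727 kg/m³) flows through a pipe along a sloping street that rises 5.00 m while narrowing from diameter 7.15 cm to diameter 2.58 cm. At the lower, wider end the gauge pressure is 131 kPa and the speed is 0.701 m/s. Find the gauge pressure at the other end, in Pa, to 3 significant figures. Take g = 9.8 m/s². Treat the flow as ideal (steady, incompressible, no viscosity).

The volume flow rate is constant, so v₂ = (A₁/A₂)v₁ = (40.2/5.23)·0.701 = 5.38 m/s.
Bernoulli: P₁ + ½ρv₁² + ρg h₁ = P₂ + ½ρv₂² + ρg h₂, so P₂ = P₁ + ½ρ(v₁² − v₂²) − ρg(h₂ − h₁).
P₂ = 131000 + ½·727·(0.701² − 5.38²) − 727·9.8·(+5.00) = 131000 + (-10400) − (35600) = 85000 Pa.

85000 Pa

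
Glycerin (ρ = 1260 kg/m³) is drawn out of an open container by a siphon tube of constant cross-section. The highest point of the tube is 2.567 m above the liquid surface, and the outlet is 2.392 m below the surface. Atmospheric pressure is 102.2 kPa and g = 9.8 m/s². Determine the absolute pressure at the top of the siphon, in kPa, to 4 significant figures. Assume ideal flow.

P_top = 40.97 kPa

The outlet speed comes from Torricelli: v = √(2g·2.392) = 6.847 m/s.
The bore is uniform, so the speed at the crest is the same v. Bernoulli surface→crest: P_atm = P_top + ½ρv² + ρg·h_top.
P_top = 102200 − ½·1260·6.847² − 1260·9.8·2.567 = 40970 Pa.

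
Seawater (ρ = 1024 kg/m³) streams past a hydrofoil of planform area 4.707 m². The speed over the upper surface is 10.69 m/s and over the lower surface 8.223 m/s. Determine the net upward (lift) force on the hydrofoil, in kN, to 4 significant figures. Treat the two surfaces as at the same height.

The faster flow above has the lower pressure; Bernoulli (same height) gives ΔP = ½ρ(v_up² − v_low²).
ΔP = ½·1024·(10.69² − 8.223²) = 23890 Pa.
Lift = ΔP · A = 23890 × 4.707 = 112400 N.

F ≈ 112.4 kN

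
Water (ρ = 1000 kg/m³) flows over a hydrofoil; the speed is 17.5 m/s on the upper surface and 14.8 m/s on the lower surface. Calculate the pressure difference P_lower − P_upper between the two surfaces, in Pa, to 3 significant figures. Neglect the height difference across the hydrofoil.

43600 Pa

Bernoulli (same height): P_lower − P_upper = ½ρ(v_upper² − v_lower²).
ΔP = ½·1000·(17.5² − 14.8²) = 43600 Pa.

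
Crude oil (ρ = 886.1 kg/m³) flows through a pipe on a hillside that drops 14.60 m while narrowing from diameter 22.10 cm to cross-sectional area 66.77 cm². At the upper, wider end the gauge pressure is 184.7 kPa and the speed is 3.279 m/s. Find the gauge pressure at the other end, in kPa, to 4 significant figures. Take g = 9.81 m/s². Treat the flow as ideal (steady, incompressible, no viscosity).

P₂ ≈ 159.2 kPa

The volume flow rate is constant, so v₂ = (A₁/A₂)v₁ = (383.6/66.77)·3.279 = 18.84 m/s.
Bernoulli: P₁ + ½ρv₁² + ρg h₁ = P₂ + ½ρv₂² + ρg h₂, so P₂ = P₁ + ½ρ(v₁² − v₂²) − ρg(h₂ − h₁).
P₂ = 184700 + ½·886.1·(3.279² − 18.84²) − 886.1·9.81·(−14.60) = 184700 + (-152500) − (-126900) = 159200 Pa.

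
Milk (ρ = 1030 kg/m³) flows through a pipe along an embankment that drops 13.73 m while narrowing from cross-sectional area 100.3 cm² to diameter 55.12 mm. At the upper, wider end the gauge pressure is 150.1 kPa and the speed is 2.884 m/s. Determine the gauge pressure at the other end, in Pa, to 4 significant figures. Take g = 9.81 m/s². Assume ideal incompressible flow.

Continuity gives A₁v₁ = A₂v₂, so v₂ = (100.3 cm²)/(23.86 cm²) × 2.884 m/s = 12.12 m/s.
Bernoulli: P₁ + ½ρv₁² + ρg h₁ = P₂ + ½ρv₂² + ρg h₂, so P₂ = P₁ + ½ρ(v₁² − v₂²) − ρg(h₂ − h₁).
P₂ = 150100 + ½·1030·(2.884² − 12.12²) − 1030·9.81·(−13.73) = 150100 + (-71400) − (-138700) = 217400 Pa.

P₂ ≈ 217400 Pa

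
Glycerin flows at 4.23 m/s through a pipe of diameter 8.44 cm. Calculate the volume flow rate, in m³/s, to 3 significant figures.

Q = A·v = 0.00559 m² × 4.23 m/s = 0.0237 m³/s.

0.0237 m³/s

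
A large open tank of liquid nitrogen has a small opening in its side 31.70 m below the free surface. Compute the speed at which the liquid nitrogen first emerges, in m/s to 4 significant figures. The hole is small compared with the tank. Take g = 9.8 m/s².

v ≈ 24.93 m/s

Bernoulli from surface to hole (P equal, v_surface ≈ 0): v = √(2gh) = √(2×9.8×31.70) = 24.93 m/s.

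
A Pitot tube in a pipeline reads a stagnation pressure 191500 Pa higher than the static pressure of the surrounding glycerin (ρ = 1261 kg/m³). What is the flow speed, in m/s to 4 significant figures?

At the stagnation point the flow is brought to rest, so Bernoulli gives P_stag − P_static = ½ρv².
v = √(2ΔP/ρ) = √(2·191500/1261) = 17.43 m/s.

17.43 m/s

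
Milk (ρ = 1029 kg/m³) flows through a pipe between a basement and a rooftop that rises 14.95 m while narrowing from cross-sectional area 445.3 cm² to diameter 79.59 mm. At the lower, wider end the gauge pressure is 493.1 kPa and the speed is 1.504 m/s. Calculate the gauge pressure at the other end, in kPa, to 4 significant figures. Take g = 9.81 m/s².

250.1 kPa

By continuity, v₂ = v₁·A₁/A₂ = 1.504·(445.3/49.75) = 13.46 m/s.
Energy conservation along the streamline gives P₂ = P₁ − ½ρ(v₂² − v₁²) − ρg(h₂ − h₁).
P₂ = 493100 + ½·1029·(1.504² − 13.46²) − 1029·9.81·(+14.95) = 493100 + (-92070) − (150900) = 250100 Pa.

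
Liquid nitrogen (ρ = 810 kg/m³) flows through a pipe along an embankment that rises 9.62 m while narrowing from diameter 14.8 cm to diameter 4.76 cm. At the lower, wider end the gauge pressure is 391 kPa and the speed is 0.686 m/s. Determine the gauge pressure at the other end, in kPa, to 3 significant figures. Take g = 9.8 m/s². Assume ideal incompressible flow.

Continuity gives A₁v₁ = A₂v₂, so v₂ = (172 cm²)/(17.8 cm²) × 0.686 m/s = 6.63 m/s.
Bernoulli: P₁ + ½ρv₁² + ρg h₁ = P₂ + ½ρv₂² + ρg h₂, so P₂ = P₁ + ½ρ(v₁² − v₂²) − ρg(h₂ − h₁).
P₂ = 391000 + ½·810·(0.686² − 6.63²) − 810·9.8·(+9.62) = 391000 + (-17600) − (76400) = 297000 Pa.

297 kPa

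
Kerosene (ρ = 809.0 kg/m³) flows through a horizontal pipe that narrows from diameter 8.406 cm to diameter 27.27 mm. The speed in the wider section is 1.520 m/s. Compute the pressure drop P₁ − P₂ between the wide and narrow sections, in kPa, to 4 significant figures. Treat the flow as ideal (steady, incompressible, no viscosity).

The volume flow rate is constant, so v₂ = (A₁/A₂)v₁ = (55.50/5.841)·1.520 = 14.44 m/s.
With no height change, Bernoulli's equation is P₁ + ½ρv₁² = P₂ + ½ρv₂².
P₁ − P₂ = ½·809.0·(14.44² − 1.520²) = ½·809.0·206.3 = 83440 Pa.

ΔP ≈ 83.44 kPa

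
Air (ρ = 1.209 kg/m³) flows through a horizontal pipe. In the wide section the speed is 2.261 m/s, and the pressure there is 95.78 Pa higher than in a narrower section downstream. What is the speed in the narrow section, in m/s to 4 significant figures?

With h₁ = h₂, rearranging Bernoulli gives v₂ = √(v₁² + 2ΔP/ρ).
v₂ = √(2.261² + 2·95.78/1.209) = √(5.112 + 158.4) = 12.79 m/s.

v₂ ≈ 12.79 m/s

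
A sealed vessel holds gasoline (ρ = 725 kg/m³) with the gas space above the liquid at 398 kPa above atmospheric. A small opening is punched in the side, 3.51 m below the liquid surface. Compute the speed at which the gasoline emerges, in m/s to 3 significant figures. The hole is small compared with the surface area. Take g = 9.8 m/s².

Take point 1 at the surface (v₁ ≈ 0) and point 2 at the hole (at atmospheric pressure). Bernoulli: P₁ + ρg h = P_atm + ½ρv₂².
With P₁ − P_atm = 398000 Pa, v₂ = √(2gh + 2ΔP/ρ) = √(2·9.8·3.51 + 2·398000/725) = 34.2 m/s.

v ≈ 34.2 m/s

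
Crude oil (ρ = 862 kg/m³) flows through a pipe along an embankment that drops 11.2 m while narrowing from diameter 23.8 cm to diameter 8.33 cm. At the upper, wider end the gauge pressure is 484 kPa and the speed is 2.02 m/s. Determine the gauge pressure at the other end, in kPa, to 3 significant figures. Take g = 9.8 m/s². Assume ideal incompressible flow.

Continuity gives A₁v₁ = A₂v₂, so v₂ = (445 cm²)/(54.5 cm²) × 2.02 m/s = 16.5 m/s.
Energy conservation along the streamline gives P₂ = P₁ − ½ρ(v₂² − v₁²) − ρg(h₂ − h₁).
P₂ = 484000 + ½·862·(2.02² − 16.5²) − 862·9.8·(−11.2) = 484000 + (-115000) − (-94600) = 463000 Pa.

P₂ ≈ 463 kPa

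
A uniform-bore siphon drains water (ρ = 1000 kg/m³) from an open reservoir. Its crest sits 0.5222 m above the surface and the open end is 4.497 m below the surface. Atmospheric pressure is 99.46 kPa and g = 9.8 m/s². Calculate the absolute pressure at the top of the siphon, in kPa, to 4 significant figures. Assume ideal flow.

The outlet speed comes from Torricelli: v = √(2g·4.497) = 9.388 m/s.
The bore is uniform, so the speed at the crest is the same v. Bernoulli surface→crest: P_atm = P_top + ½ρv² + ρg·h_top.
P_top = 99460 − ½·1000·9.388² − 1000·9.8·0.5222 = 50270 Pa.

P_top ≈ 50.27 kPa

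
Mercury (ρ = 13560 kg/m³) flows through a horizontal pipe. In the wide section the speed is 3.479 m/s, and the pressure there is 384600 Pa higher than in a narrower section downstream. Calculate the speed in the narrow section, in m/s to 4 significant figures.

v₂ ≈ 8.296 m/s

Horizontal Bernoulli: P₁ + ½ρv₁² = P₂ + ½ρv₂², so v₂² = v₁² + 2(P₁ − P₂)/ρ.
v₂ = √(3.479² + 2·384600/13560) = √(12.10 + 56.73) = 8.296 m/s.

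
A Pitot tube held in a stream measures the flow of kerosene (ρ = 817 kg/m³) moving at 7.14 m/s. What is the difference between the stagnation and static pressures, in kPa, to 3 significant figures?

ΔP = 20.8 kPa

At the stagnation point the flow is brought to rest, so Bernoulli gives P_stag − P_static = ½ρv².
ΔP = ½·817·7.14² = 20800 Pa.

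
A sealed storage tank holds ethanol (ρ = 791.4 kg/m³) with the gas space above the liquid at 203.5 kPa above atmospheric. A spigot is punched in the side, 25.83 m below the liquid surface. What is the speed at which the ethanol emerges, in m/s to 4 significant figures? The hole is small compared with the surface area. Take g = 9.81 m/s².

v = 31.95 m/s

Take point 1 at the surface (v₁ ≈ 0) and point 2 at the hole (at atmospheric pressure). Bernoulli: P₁ + ρg h = P_atm + ½ρv₂².
With P₁ − P_atm = 203500 Pa, v₂ = √(2gh + 2ΔP/ρ) = √(2·9.81·25.83 + 2·203500/791.4) = 31.95 m/s.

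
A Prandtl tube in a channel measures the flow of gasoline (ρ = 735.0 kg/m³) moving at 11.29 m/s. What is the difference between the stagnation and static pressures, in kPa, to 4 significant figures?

The dynamic pressure equals the rise in static pressure at the stagnation point: ΔP = ½ρv².
ΔP = ½·735.0·11.29² = 46840 Pa.

ΔP = 46.84 kPa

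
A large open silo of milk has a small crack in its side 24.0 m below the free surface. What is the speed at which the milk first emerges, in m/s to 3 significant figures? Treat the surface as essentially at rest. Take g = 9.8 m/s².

21.7 m/s

Torricelli's result v = √(2gh) gives v = √(2·9.8·24.0) = 21.7 m/s.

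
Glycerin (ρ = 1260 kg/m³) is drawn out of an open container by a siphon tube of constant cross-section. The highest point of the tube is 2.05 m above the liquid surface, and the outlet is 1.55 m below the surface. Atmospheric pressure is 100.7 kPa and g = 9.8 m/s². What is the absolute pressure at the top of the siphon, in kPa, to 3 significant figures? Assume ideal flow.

56.2 kPa

Bernoulli surface→outlet gives ½v² = g·h_out, so v = √(2·9.8·1.55) = 5.51 m/s.
The bore is uniform, so the speed at the crest is the same v. Bernoulli surface→crest: P_atm = P_top + ½ρv² + ρg·h_top.
P_top = 100700 − ½·1260·5.51² − 1260·9.8·2.05 = 56200 Pa.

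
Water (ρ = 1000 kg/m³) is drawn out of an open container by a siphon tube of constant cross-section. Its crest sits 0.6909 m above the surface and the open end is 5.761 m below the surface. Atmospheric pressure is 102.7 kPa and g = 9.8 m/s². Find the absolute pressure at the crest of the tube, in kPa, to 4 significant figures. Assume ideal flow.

Bernoulli surface→outlet gives ½v² = g·h_out, so v = √(2·9.8·5.761) = 10.63 m/s.
The bore is uniform, so the speed at the crest is the same v. Bernoulli surface→crest: P_atm = P_top + ½ρv² + ρg·h_top.
P_top = 102700 − ½·1000·10.63² − 1000·9.8·0.6909 = 39470 Pa.

P_top ≈ 39.47 kPa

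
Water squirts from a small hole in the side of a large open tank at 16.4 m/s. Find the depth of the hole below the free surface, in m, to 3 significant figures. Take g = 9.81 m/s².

Inverting v = √(2gh) gives h = v² / 2g.
h = 16.4²/(2·9.81) = 269/19.62 = 13.7 m.

h ≈ 13.7 m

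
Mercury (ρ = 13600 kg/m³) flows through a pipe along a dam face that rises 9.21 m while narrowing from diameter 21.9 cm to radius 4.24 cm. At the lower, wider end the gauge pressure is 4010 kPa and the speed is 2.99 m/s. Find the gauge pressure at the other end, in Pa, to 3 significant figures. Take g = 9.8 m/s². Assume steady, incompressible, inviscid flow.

Mass conservation (A₁v₁ = A₂v₂) gives v₂ = 2.99 × 377/56.5 = 19.9 m/s.
Bernoulli: P₁ + ½ρv₁² + ρg h₁ = P₂ + ½ρv₂² + ρg h₂, so P₂ = P₁ + ½ρ(v₁² − v₂²) − ρg(h₂ − h₁).
P₂ = 4010000 + ½·13600·(2.99² − 19.9²) − 13600·9.8·(+9.21) = 4010000 + (-2640000) − (1230000) = 139000 Pa.

P₂ ≈ 139000 Pa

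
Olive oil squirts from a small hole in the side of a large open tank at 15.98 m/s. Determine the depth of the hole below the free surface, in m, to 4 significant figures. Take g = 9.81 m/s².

h = 13.02 m

Torricelli: v = √(2gh), so h = v²/(2g).
h = 15.98²/(2·9.81) = 255.4/19.62 = 13.02 m.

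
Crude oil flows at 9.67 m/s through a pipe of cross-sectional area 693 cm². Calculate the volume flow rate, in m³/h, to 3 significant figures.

Q = 2410 m³/h

Q = A·v = 0.0693 m² × 9.67 m/s = 0.670 m³/s.
Converting: 0.670 m³/s × 3600 = 2410 m³/h.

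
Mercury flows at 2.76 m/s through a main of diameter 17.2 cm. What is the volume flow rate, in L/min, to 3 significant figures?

Q ≈ 3850 L/min

Q = A·v = 0.0232 m² × 2.76 m/s = 0.0641 m³/s.
Converting: 0.0641 m³/s × 60000 = 3850 L/min.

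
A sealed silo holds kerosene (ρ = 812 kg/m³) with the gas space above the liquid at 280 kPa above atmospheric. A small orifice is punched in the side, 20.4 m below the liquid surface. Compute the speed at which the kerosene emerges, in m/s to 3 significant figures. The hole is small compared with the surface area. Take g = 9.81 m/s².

Take point 1 at the surface (v₁ ≈ 0) and point 2 at the hole (at atmospheric pressure). Bernoulli: P₁ + ρg h = P_atm + ½ρv₂².
With P₁ − P_atm = 280000 Pa, v₂ = √(2gh + 2ΔP/ρ) = √(2·9.81·20.4 + 2·280000/812) = 33.0 m/s.

v = 33.0 m/s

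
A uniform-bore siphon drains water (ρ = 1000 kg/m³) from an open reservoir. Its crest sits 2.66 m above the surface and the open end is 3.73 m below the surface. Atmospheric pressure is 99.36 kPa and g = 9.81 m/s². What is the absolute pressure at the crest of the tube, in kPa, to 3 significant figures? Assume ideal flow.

36.7 kPa

From the surface to the outlet (both open to atmosphere, surface at rest): v = √(2g·h_out) = √(2·9.81·3.73) = 8.55 m/s.
Continuity keeps v the same throughout the tube; from surface to crest, P_atm + 0 = P_top + ½ρv² + ρg·h_top.
P_top = 99360 − ½·1000·8.55² − 1000·9.81·2.66 = 36700 Pa.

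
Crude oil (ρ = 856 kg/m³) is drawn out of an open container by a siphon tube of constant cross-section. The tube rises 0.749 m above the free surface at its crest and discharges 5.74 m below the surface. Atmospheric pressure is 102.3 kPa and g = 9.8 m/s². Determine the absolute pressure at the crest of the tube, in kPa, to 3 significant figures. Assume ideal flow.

From the surface to the outlet (both open to atmosphere, surface at rest): v = √(2g·h_out) = √(2·9.8·5.74) = 10.6 m/s.
The bore is uniform, so the speed at the crest is the same v. Bernoulli surface→crest: P_atm = P_top + ½ρv² + ρg·h_top.
P_top = 102300 − ½·856·10.6² − 856·9.8·0.749 = 47900 Pa.

P_top = 47.9 kPa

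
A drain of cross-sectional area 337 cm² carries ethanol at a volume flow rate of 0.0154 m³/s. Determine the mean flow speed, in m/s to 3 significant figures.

v = 0.457 m/s

Q = 0.0154 m³/s = 0.0154 m³/s.
v = Q/A = 0.0154 / 0.0337 = 0.457 m/s.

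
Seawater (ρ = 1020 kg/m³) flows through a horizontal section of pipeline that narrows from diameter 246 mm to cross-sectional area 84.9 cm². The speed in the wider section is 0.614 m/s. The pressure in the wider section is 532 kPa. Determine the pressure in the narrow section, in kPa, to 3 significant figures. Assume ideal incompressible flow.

Continuity gives A₁v₁ = A₂v₂, so v₂ = (475 cm²)/(84.9 cm²) × 0.614 m/s = 3.44 m/s.
Bernoulli (h₁ = h₂): P₁ − P₂ = ½ρ(v₂² − v₁²).
P₂ = P₁ − ½ρ(v₂² − v₁²) = 532000 − ½·1020·(3.44² − 0.614²) = 532000 − 5830 = 526000 Pa.

526 kPa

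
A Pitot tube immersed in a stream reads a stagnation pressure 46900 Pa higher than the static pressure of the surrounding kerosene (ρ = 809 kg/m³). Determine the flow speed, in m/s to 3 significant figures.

The dynamic pressure equals the rise in static pressure at the stagnation point: ΔP = ½ρv².
v = √(2ΔP/ρ) = √(2·46900/809) = 10.8 m/s.

v = 10.8 m/s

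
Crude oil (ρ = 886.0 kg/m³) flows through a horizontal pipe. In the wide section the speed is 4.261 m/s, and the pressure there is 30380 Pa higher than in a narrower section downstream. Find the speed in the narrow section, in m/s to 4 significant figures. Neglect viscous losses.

Horizontal Bernoulli: P₁ + ½ρv₁² = P₂ + ½ρv₂², so v₂² = v₁² + 2(P₁ − P₂)/ρ.
v₂ = √(4.261² + 2·30380/886.0) = √(18.16 + 68.58) = 9.313 m/s.

v₂ ≈ 9.313 m/s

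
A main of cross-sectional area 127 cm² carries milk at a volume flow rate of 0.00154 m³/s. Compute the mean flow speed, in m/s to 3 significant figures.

Q = 0.00154 m³/s = 0.00154 m³/s.
v = Q/A = 0.00154 / 0.0127 = 0.121 m/s.

v ≈ 0.121 m/s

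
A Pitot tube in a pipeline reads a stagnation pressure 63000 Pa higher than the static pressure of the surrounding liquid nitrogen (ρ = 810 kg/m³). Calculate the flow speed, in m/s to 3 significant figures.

The dynamic pressure equals the rise in static pressure at the stagnation point: ΔP = ½ρv².
v = √(2ΔP/ρ) = √(2·63000/810) = 12.5 m/s.

12.5 m/s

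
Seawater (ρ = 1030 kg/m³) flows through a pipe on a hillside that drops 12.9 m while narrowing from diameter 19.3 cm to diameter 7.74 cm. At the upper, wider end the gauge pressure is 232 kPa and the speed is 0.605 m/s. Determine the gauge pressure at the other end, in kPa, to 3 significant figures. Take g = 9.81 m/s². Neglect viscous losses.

P₂ ≈ 355 kPa

Mass conservation (A₁v₁ = A₂v₂) gives v₂ = 0.605 × 293/47.1 = 3.76 m/s.
Applying Bernoulli between the two ends and solving for P₂: P₂ = P₁ + ½ρ(v₁² − v₂²) − ρgΔh.
P₂ = 232000 + ½·1030·(0.605² − 3.76²) − 1030·9.81·(−12.9) = 232000 + (-7100) − (-130000) = 355000 Pa.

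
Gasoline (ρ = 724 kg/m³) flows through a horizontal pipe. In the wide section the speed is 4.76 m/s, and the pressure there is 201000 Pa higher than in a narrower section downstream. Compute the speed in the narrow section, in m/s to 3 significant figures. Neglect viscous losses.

24.0 m/s

With h₁ = h₂, rearranging Bernoulli gives v₂ = √(v₁² + 2ΔP/ρ).
v₂ = √(4.76² + 2·201000/724) = √(22.7 + 555) = 24.0 m/s.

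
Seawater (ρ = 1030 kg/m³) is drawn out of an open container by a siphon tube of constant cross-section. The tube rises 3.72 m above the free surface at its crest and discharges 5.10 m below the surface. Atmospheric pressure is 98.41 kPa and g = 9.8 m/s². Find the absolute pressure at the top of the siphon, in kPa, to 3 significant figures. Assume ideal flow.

9.38 kPa

Bernoulli surface→outlet gives ½v² = g·h_out, so v = √(2·9.8·5.10) = 10.00 m/s.
Continuity keeps v the same throughout the tube; from surface to crest, P_atm + 0 = P_top + ½ρv² + ρg·h_top.
P_top = 98410 − ½·1030·10.00² − 1030·9.8·3.72 = 9380 Pa.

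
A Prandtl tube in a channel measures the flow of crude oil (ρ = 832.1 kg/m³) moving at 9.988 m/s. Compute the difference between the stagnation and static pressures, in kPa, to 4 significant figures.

The dynamic pressure equals the rise in static pressure at the stagnation point: ΔP = ½ρv².
ΔP = ½·832.1·9.988² = 41510 Pa.

ΔP ≈ 41.51 kPa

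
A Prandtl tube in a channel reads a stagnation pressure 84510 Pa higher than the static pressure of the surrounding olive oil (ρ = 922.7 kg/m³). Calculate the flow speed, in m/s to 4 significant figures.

At the stagnation point the flow is brought to rest, so Bernoulli gives P_stag − P_static = ½ρv².
v = √(2ΔP/ρ) = √(2·84510/922.7) = 13.53 m/s.

v ≈ 13.53 m/s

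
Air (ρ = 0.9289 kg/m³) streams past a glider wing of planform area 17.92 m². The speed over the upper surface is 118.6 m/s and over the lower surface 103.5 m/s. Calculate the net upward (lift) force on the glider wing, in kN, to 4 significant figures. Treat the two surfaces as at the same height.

From P + ½ρv² = const at equal height, P_low − P_up = ½ρ(v_up² − v_low²).
ΔP = ½·0.9289·(118.6² − 103.5²) = 1558 Pa.
Lift = ΔP · A = 1558 × 17.92 = 27910 N.

F ≈ 27.91 kN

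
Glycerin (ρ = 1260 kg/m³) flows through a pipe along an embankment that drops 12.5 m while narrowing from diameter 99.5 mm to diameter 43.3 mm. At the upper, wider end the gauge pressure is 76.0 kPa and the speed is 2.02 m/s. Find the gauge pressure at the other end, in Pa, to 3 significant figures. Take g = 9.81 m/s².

P₂ ≈ 161000 Pa

The volume flow rate is constant, so v₂ = (A₁/A₂)v₁ = (77.8/14.7)·2.02 = 10.7 m/s.
Applying Bernoulli between the two ends and solving for P₂: P₂ = P₁ + ½ρ(v₁² − v₂²) − ρgΔh.
P₂ = 76000 + ½·1260·(2.02² − 10.7²) − 1260·9.81·(−12.5) = 76000 + (-69100) − (-155000) = 161000 Pa.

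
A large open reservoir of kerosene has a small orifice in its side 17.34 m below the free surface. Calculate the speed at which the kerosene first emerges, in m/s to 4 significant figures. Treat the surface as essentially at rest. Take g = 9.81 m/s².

Torricelli's result v = √(2gh) gives v = √(2·9.81·17.34) = 18.44 m/s.

v ≈ 18.44 m/s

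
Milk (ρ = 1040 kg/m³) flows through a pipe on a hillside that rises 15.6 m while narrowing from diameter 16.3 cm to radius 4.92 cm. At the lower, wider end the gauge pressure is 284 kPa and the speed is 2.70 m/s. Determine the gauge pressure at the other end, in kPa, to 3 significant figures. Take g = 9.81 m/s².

P₂ ≈ 100 kPa

Continuity gives A₁v₁ = A₂v₂, so v₂ = (209 cm²)/(76.0 cm²) × 2.70 m/s = 7.41 m/s.
Bernoulli: P₁ + ½ρv₁² + ρg h₁ = P₂ + ½ρv₂² + ρg h₂, so P₂ = P₁ + ½ρ(v₁² − v₂²) − ρg(h₂ − h₁).
P₂ = 284000 + ½·1040·(2.70² − 7.41²) − 1040·9.81·(+15.6) = 284000 + (-24800) − (159000) = 100000 Pa.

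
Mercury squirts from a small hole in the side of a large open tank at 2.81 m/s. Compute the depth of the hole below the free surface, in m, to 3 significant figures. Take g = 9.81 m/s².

h = 0.402 m

Torricelli: v = √(2gh), so h = v²/(2g).
h = 2.81²/(2·9.81) = 7.90/19.62 = 0.402 m.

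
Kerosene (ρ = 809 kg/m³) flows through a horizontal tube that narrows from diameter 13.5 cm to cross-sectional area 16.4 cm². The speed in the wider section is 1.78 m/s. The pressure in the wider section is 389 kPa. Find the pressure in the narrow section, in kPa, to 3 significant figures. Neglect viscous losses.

P₂ ≈ 293 kPa

Mass conservation (A₁v₁ = A₂v₂) gives v₂ = 1.78 × 143/16.4 = 15.5 m/s.
With no height change, Bernoulli's equation is P₁ + ½ρv₁² = P₂ + ½ρv₂².
P₂ = P₁ − ½ρ(v₂² − v₁²) = 389000 − ½·809·(15.5² − 1.78²) = 389000 − 96300 = 293000 Pa.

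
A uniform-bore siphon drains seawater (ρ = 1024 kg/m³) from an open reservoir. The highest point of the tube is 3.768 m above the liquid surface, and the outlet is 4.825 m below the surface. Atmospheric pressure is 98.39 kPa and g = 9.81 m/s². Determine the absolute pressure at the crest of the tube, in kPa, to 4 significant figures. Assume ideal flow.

P_top ≈ 12.07 kPa

Bernoulli surface→outlet gives ½v² = g·h_out, so v = √(2·9.81·4.825) = 9.730 m/s.
The bore is uniform, so the speed at the crest is the same v. Bernoulli surface→crest: P_atm = P_top + ½ρv² + ρg·h_top.
P_top = 98390 − ½·1024·9.730² − 1024·9.81·3.768 = 12070 Pa.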